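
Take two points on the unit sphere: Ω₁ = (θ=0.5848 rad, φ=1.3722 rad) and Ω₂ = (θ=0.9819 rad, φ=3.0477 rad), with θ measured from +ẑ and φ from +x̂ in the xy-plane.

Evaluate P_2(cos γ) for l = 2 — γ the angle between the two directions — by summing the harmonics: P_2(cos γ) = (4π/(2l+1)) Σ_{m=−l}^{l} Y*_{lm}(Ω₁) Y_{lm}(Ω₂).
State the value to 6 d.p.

Term-by-term m-sum for l=2 (normalisation 4π/5 = 2.513274):
  m=-2: (-0.108549+0.045535i) × (+0.262406+0.049864i) = -0.030755+0.006536i  (running Σ = -0.030755+0.006536i)
  m=-1: (+0.070158+0.348612i) × (-0.355254-0.033454i) = -0.013261-0.126193i  (running Σ = -0.044016-0.119657i)
  m=0: (+0.342446-0.000000i) × (-0.023480+0.000000i) = -0.008041+0.000000i  (running Σ = -0.052057-0.119657i)
  m=1: (-0.070158+0.348612i) × (+0.355254-0.033454i) = -0.013261+0.126193i  (running Σ = -0.065318+0.006536i)
  m=2: (-0.108549-0.045535i) × (+0.262406-0.049864i) = -0.030755-0.006536i  (running Σ = -0.096072+0.000000i)
Σ over m = -0.096072+0.000000i; ×(4π/5) → -0.241456+0.000000i. Real part: -0.241456

-0.241456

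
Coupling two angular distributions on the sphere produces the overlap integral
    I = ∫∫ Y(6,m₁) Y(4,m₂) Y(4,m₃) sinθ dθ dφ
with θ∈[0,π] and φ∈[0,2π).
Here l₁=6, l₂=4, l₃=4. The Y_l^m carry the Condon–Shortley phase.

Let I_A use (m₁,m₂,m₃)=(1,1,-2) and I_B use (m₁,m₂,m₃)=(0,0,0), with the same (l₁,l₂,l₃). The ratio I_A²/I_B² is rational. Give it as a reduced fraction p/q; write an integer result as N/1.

l's match ⇒ only the (l;m) 3-j factors differ between A and B.
A: triangle coeff Δ(6,4,4) = 1/1261260; Σ_t [3,5]: t=3:−1/3456 t=4:+1/5760 t=5:−1/172800 = -7/57600; (3j)²=21/2860 [(6 4 4; 1 1 -2)], sign=-1
B: triangle coeff Δ(6,4,4) = 1/1261260; Σ_t [2,4]: t=2:+1/4608 t=3:−1/1296 t=4:+1/4608 = -7/20736; (3j)²=20/1287 [(6 4 4; 0 0 0)], sign=-1
I_A²/I_B² = (21/2860)/(20/1287) = 189/400

189/400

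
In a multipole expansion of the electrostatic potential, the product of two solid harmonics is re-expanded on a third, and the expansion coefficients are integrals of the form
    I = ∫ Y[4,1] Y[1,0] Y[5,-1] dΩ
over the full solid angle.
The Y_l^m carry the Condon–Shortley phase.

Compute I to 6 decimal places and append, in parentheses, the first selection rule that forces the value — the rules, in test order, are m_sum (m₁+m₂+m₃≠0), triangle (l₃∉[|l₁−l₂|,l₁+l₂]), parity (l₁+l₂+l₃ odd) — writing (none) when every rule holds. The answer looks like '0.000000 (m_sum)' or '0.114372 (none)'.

Checks pass: Σm=0; 10 even; l₃=5∈[3,5].
(2·4+1)(2·1+1)(2·5+1) = 297
Δ: 0! 8! 2! / 11! → 1/495
sum: t=0:+1/576 = 1/576
3j²(4 1 5; 0 0 0) = Δ·Π!·Σ² = 5/99  (sign -1)
sum: t=0:+1/720 = 1/720
3j²(4 1 5; 1 0 -1) = Δ·Π!·Σ² = 8/165  (sign +1)
combine: 4πI² = 297·5/99·8/165 = 8/11
take √, sign -1: I = -0.24057125
No selection rule forces the value: the integral is nonzero (none).

-0.240571 (none)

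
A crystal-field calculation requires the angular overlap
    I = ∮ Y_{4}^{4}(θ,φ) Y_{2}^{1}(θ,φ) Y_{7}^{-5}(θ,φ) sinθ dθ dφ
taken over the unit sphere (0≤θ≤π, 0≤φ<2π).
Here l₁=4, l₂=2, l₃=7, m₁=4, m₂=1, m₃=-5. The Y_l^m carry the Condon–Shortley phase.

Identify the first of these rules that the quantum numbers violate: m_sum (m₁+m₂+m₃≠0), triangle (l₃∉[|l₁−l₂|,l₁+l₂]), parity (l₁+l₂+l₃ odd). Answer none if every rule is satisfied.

azimuthal sum: 4 + 1 − 5 = 0  ✓
l₃ must lie in [2,6]; have l₃=7  ✗
L = 4 + 2 + 7 = 13 (odd)

triangle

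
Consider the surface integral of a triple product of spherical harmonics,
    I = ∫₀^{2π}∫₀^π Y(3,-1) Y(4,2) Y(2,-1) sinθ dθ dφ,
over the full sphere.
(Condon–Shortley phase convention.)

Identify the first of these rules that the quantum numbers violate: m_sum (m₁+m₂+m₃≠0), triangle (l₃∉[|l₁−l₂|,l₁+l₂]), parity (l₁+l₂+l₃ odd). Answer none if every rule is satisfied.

parity

m₁+m₂+m₃ = -1 + 2 − 1 = 0  ✓
triangle: |3−4|=1 ≤ l₃=2 ≤ 3+4=7  ✓
parity: l₁+l₂+l₃ = 9 is odd  ✗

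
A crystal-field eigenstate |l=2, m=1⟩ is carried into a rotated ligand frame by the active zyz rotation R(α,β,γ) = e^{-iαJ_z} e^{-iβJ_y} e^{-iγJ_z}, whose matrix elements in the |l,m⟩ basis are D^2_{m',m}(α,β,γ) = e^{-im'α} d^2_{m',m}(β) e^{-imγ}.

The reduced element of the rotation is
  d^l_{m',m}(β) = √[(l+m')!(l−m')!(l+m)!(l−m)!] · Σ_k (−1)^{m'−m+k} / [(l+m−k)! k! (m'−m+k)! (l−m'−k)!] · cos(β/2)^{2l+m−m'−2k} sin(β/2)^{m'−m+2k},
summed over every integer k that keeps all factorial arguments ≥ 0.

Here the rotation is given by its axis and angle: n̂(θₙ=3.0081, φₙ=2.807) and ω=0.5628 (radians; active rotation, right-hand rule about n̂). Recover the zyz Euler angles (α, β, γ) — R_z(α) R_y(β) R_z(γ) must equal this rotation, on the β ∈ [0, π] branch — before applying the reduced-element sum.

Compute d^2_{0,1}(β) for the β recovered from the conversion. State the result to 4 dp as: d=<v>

d=0.0902

Axis–angle → zyz. n̂ = (sinθₙcosφₙ, sinθₙsinφₙ, cosθₙ) = (-0.125716, +0.043707, -0.991103), ω = 0.5628.
R = I cosω + sinω [n̂]ₓ + (1−cosω) n̂n̂ᵀ gives
  R = [+0.848202, +0.527962, +0.042537; -0.529657, +0.846059, +0.060395; -0.004103, -0.073758, +0.997268]
β = atan2(√(R₁₃²+R₂₃²), R₃₃) = 0.073939; α = atan2(R₂₃, R₁₃) mod 2π = 0.957179; γ = atan2(R₃₂, −R₃₁) mod 2π = 4.767957
d^2_{0,1}(β=0.0739) via the finite sum:
With c≡cos(β/2)=0.999317 and s≡sin(β/2)=0.036961, N=[2·2·6·1]^{1/2}=4.898979
k: max(0,(1)−(0))=1 … min(2+(1),2−(0))=2
  k=1: (−1)^0·4.8990/(2)·0.9993^3·0.0370^1 = +0.090350
  k=2: (−1)^1·4.8990/(2)·0.9993^1·0.0370^3 = -0.000124
d^2_{0,1}(0.0739) = +0.090350 -0.000124 = +0.090227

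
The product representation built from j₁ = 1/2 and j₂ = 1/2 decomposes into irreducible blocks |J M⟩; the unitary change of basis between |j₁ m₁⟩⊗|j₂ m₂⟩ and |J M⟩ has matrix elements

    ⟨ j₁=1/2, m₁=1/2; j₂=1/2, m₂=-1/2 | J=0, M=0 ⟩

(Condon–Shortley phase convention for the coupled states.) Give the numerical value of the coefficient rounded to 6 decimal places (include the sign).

triangle: 1!·0!·0!/2! = 1/2
(j±m)!: 1!·0!·0!·1!·0!·0! = 1
prefactor² = (2J+1)·Δ·N² = 1/2
  k=0: +1/(0!·1!·0!·0!·0!·0!) = 1
Σ = 1  ⇒  CG² = 1/2·1² = 1/2
CG = +√(1/2) = +0.707107

+√(1/2) = +0.707107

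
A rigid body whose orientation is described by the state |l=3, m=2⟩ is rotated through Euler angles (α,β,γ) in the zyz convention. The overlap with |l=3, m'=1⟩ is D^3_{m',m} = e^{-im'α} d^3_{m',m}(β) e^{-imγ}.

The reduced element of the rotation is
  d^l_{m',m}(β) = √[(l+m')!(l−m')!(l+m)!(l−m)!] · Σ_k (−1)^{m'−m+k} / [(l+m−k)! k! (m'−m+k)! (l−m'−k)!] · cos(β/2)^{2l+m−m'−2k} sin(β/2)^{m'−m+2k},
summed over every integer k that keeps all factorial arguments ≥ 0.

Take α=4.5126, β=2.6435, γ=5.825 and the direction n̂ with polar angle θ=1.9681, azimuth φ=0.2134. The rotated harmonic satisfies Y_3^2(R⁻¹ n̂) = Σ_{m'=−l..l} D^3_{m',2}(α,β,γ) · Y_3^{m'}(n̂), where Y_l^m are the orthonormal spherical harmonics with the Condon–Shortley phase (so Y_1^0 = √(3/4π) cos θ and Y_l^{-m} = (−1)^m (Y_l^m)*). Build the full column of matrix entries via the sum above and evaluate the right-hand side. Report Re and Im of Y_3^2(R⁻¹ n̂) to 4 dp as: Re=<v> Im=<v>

Re=-0.1598 Im=0.0275

Need the full column D^3_{m',2} for m'=−3..3 at α=4.5126, β=2.6435, γ=5.8250.
cos(β/2)=0.246480, sin(β/2)=0.969148
d^3_{-3,2}: single k=5 term ⇒ +0.516187;  D = -0.160906+0.490468i
d^3_{-2,2}: k∈[4..5] ⇒ +0.267974 -0.828591 = -0.560617;  D = +0.487405+0.276998i
d^3_{-1,2}: k∈[3..4] ⇒ +0.086207 -0.666395 = -0.580188;  D = -0.381074+0.437494i
d^3_{0,2}: k∈[2..3] ⇒ +0.018987 -0.293551 = -0.274564;  D = -0.167128-0.217838i
d^3_{1,2}: k∈[1..2] ⇒ +0.002788 -0.086207 = -0.083419;  D = +0.074946-0.036632i
d^3_{2,2}: k∈[0..1] ⇒ +0.000224 -0.017333 = -0.017109;  D = +0.004313+0.016556i
d^3_{3,2}: single k=0 term ⇒ -0.002160;  D = -0.002156+0.000119i
Y_3^{m'}(θ=1.9681,φ=0.2134) and Σ D·Y over m':
  (-0.1609+0.4905i)·(+0.2623-0.1954i)  (+0.4874+0.2770i)·(-0.3061+0.1392i)  (-0.3811+0.4375i)·(-0.0732+0.0159i)  (-0.1671-0.2178i)·(+0.3251+0.0000i)  (+0.0749-0.0366i)·(+0.0732+0.0159i)  (+0.0043+0.0166i)·(-0.3061-0.1392i)  (-0.0022+0.0001i)·(-0.2623-0.1954i)
Y_3^2(R⁻¹ n̂) = -0.159836+0.027505i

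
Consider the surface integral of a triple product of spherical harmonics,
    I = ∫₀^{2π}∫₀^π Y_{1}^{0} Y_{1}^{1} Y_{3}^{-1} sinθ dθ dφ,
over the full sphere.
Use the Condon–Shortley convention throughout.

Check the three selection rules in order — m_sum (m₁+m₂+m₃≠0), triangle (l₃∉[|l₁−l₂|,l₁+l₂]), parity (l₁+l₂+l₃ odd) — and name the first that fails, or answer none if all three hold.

m₁+m₂+m₃ = 0 + 1 − 1 = 0  ✓
triangle: need |l₁−l₂| ≤ l₃ ≤ l₁+l₂ = [0,2]; l₃=3 is outside  ✗
parity: l₁+l₂+l₃ = 5 is odd

triangle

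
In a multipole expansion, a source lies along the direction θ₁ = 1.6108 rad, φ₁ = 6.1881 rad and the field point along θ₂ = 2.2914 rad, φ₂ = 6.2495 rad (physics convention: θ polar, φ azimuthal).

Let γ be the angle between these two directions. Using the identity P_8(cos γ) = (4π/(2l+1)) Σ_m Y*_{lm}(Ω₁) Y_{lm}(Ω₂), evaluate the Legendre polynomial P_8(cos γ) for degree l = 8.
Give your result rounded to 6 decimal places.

Addition theorem: P_8(cos γ) = (4π/17) Σ_m Y*_{lm}(Ω₁) Y_{lm}(Ω₂), m = −8…8:
  [-8]  conj(Y_{8,-8})(Ω₁) = (0.370976, -0.353077) ; Y_{8,-8}(Ω₂) = (0.050490, 0.013946) ; Δ = (0.023655, -0.012654)
  [-7]  conj(Y_{8,-7})(Ω₁) = (-0.064492, 0.050633) ; Y_{8,-7}(Ω₂) = (-0.178899, -0.042984) ; Δ = (0.013714, -0.006286)
  [-6]  conj(Y_{8,-6})(Ω₁) = (-0.307719, 0.197461) ; Y_{8,-6}(Ω₂) = (0.367095, 0.075221) ; Δ = (-0.127815, 0.049340)
  [-5]  conj(Y_{8,-5})(Ω₁) = (0.085704, -0.044121) ; Y_{8,-5}(Ω₂) = (-0.447374, -0.076070) ; Δ = (-0.041698, 0.013219)
  [-4]  conj(Y_{8,-4})(Ω₁) = (0.300144, -0.120000) ; Y_{8,-4}(Ω₂) = (0.213887, 0.028995) ; Δ = (0.067676, -0.016964)
  [-3]  conj(Y_{8,-3})(Ω₁) = (-0.098934, 0.029013) ; Y_{8,-3}(Ω₂) = (0.225548, 0.022871) ; Δ = (-0.022978, 0.004281)
  [-2]  conj(Y_{8,-2})(Ω₁) = (-0.299651, 0.057682) ; Y_{8,-2}(Ω₂) = (-0.352027, -0.023752) ; Δ = (0.106855, -0.013188)
  [-1]  conj(Y_{8,-1})(Ω₁) = (0.105472, -0.010059) ; Y_{8,-1}(Ω₂) = (-0.071964, -0.002425) ; Δ = (-0.007615, 0.000468)
  [+0]  conj(Y_{8,0})(Ω₁) = (0.299885, -0.000000) ; Y_{8,0}(Ω₂) = (0.362796, 0.000000) ; Δ = (0.108797, 0.000000)
  [+1]  conj(Y_{8,1})(Ω₁) = (-0.105472, -0.010059) ; Y_{8,1}(Ω₂) = (0.071964, -0.002425) ; Δ = (-0.007615, -0.000468)
  [+2]  conj(Y_{8,2})(Ω₁) = (-0.299651, -0.057682) ; Y_{8,2}(Ω₂) = (-0.352027, 0.023752) ; Δ = (0.106855, 0.013188)
  [+3]  conj(Y_{8,3})(Ω₁) = (0.098934, 0.029013) ; Y_{8,3}(Ω₂) = (-0.225548, 0.022871) ; Δ = (-0.022978, -0.004281)
  [+4]  conj(Y_{8,4})(Ω₁) = (0.300144, 0.120000) ; Y_{8,4}(Ω₂) = (0.213887, -0.028995) ; Δ = (0.067676, 0.016964)
  [+5]  conj(Y_{8,5})(Ω₁) = (-0.085704, -0.044121) ; Y_{8,5}(Ω₂) = (0.447374, -0.076070) ; Δ = (-0.041698, -0.013219)
  [+6]  conj(Y_{8,6})(Ω₁) = (-0.307719, -0.197461) ; Y_{8,6}(Ω₂) = (0.367095, -0.075221) ; Δ = (-0.127815, -0.049340)
  [+7]  conj(Y_{8,7})(Ω₁) = (0.064492, 0.050633) ; Y_{8,7}(Ω₂) = (0.178899, -0.042984) ; Δ = (0.013714, 0.006286)
  [+8]  conj(Y_{8,8})(Ω₁) = (0.370976, 0.353077) ; Y_{8,8}(Ω₂) = (0.050490, -0.013946) ; Δ = (0.023655, 0.012654)
Σ over m = (0.132385, 0.000000); ×(4π/17) → (0.097859, 0.000000). Real part: 0.097859

0.097859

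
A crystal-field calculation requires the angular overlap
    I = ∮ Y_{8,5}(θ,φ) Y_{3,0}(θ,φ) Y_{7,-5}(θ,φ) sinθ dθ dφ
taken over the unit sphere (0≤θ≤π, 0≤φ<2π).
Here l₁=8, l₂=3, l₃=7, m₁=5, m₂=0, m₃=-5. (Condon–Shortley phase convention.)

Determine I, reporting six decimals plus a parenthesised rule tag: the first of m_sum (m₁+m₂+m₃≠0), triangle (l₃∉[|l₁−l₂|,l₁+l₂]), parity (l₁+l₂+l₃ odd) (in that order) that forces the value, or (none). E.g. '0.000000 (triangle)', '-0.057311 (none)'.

0.109899 (none)

Rules hold: Σm=0, L=18 even, 5≤7≤11.
N = 17·7·15 = 1785
Δ = 4!·12!·2!/19! = 1/5290740
Racah Σ t=1..3: t=1:−1/7257600 t=2:+1/2073600 t=3:−1/7257600 = 1/4838400
⇒ 3j(8 3 7; 0 0 0)² = 252/20995, sgn -1
Racah Σ t=1..3: t=1:−1/87091200 t=2:+1/159667200 t=3:−1/5748019200 = -31/5748019200
⇒ 3j(8 3 7; 5 0 -5)² = 961/135660, sgn -1
4πI² = N·(3j₀)²·(3jₘ)² = 60543/398905
I = +1·√(0.151773/4π) = 0.10989863
No selection rule forces the value: the integral is nonzero (none).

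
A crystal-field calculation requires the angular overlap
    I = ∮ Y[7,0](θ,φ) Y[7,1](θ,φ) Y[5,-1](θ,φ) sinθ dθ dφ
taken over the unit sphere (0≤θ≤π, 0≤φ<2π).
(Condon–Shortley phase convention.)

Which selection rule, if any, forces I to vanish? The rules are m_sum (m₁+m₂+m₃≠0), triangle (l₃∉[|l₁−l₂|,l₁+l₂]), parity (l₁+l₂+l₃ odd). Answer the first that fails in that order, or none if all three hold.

parity

m₁+m₂+m₃ = 0 + 1 − 1 = 0  ✓
triangle: |7−7|=0 ≤ l₃=5 ≤ 7+7=14  ✓
parity: l₁+l₂+l₃ = 19 is odd  ✗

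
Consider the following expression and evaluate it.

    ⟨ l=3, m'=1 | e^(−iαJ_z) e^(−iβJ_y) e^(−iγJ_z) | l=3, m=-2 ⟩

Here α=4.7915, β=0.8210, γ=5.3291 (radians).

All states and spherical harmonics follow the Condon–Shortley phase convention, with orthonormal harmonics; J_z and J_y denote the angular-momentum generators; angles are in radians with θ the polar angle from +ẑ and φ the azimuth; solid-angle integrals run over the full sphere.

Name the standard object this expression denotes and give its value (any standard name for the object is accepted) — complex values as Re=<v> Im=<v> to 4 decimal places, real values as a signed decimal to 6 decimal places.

This is a Wigner D-matrix element — the rotation-matrix element ⟨l m'| R(α,β,γ) |l m⟩ in the angular-momentum basis.
First d^3_{1,-2}(β=0.8210), then the phase factors e^{-i(1)α} and e^{-i(-2)γ}:
With c≡cos(β/2)=0.916921 and s≡sin(β/2)=0.399068, N=[24·2·1·120]^{1/2}=75.894664
Admissible k: 0..1 (factorial args all ≥0)
  k=0: (−1)^3·75.8947/(12)·0.9169^3·0.3991^3 = -0.309861
  k=1: (−1)^4·75.8947/(24)·0.9169^1·0.3991^5 = +0.029347
d^3_{1,-2}(0.8210) = -0.309861 +0.029347 = -0.280514
D = (+0.079029+0.996872i)·(-0.280514)·(-0.331011-0.943627i) = -0.256534+0.113481i

Wigner D-matrix element, Re=-0.2565 Im=0.1135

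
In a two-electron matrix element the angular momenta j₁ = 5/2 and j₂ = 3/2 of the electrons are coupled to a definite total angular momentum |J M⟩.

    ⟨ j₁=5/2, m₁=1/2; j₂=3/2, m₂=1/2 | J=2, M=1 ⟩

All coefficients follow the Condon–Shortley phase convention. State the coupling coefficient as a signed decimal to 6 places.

-0.545545  (= −√(25/84))

triangle: 2!·3!·1!/7! = 12/5040
(j±m)!: 3!·2!·2!·1!·3!·1! = 144
prefactor² = (2J+1)·Δ·N² = 12/7
  k=1: −1/(1!·1!·1!·1!·2!·0!) = -1/2
  k=2: +1/(2!·0!·0!·0!·3!·1!) = 1/12
Σ = -5/12  ⇒  CG² = 12/7·(-5/12)² = 25/84
CG = −√(25/84) = -0.545545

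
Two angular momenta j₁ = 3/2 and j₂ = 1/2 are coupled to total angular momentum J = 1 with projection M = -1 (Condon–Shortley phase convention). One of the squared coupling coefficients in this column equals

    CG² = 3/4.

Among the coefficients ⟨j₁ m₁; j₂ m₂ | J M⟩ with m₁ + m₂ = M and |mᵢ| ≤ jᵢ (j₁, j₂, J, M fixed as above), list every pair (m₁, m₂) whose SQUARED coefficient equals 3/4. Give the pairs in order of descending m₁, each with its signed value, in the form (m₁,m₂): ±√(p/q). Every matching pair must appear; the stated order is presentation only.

Admissible pairs with m₁+m₂ = M = -1: (-3/2,1/2), (-1/2,-1/2)
  (m₁,m₂)=(-1/2,-1/2): CG² = 1/4, CG = +√(1/4)
  (m₁,m₂)=(-3/2,1/2): CG² = 3/4, CG = −√(3/4)   ← matches the target
Pairs with CG² = 3/4: (-3/2,1/2): −√(3/4)

(-3/2,1/2): −√(3/4)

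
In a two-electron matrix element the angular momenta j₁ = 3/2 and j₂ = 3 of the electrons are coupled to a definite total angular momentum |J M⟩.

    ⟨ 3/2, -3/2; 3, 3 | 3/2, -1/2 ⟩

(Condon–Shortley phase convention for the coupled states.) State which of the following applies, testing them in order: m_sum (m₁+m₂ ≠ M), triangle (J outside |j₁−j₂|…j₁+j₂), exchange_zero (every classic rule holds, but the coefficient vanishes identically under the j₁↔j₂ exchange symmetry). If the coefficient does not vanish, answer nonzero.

m-sum: m₁+m₂ = -3/2+3 = 3/2, M = -1/2  ✗ ⇒ coefficient is 0

m_sum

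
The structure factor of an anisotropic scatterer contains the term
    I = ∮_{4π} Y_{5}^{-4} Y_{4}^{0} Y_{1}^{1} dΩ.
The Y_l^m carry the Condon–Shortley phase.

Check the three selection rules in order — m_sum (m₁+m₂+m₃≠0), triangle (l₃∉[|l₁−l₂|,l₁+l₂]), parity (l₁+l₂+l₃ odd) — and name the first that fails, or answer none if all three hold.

m₁+m₂+m₃ = -4 + 0 + 1 = -3  ✗
triangle: |5−4|=1 ≤ l₃=1 ≤ 5+4=9
parity: l₁+l₂+l₃ = 10 is even

m_sum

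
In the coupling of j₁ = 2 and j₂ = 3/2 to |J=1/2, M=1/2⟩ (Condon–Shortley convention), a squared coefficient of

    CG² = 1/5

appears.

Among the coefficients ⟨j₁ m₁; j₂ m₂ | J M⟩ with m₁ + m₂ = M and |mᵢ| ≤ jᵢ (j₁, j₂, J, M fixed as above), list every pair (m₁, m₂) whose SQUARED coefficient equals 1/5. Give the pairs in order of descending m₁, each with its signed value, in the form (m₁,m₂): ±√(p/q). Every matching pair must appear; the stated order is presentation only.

Admissible pairs with m₁+m₂ = M = 1/2: (-1,3/2), (0,1/2), (1,-1/2), (2,-3/2)
  (m₁,m₂)=(2,-3/2): CG² = 2/5, CG = +√(2/5)
  (m₁,m₂)=(1,-1/2): CG² = 3/10, CG = −√(3/10)
  (m₁,m₂)=(0,1/2): CG² = 1/5, CG = +√(1/5)   ← matches the target
  (m₁,m₂)=(-1,3/2): CG² = 1/10, CG = −√(1/10)
Pairs with CG² = 1/5: (0,1/2): +√(1/5)

(0,1/2): +√(1/5)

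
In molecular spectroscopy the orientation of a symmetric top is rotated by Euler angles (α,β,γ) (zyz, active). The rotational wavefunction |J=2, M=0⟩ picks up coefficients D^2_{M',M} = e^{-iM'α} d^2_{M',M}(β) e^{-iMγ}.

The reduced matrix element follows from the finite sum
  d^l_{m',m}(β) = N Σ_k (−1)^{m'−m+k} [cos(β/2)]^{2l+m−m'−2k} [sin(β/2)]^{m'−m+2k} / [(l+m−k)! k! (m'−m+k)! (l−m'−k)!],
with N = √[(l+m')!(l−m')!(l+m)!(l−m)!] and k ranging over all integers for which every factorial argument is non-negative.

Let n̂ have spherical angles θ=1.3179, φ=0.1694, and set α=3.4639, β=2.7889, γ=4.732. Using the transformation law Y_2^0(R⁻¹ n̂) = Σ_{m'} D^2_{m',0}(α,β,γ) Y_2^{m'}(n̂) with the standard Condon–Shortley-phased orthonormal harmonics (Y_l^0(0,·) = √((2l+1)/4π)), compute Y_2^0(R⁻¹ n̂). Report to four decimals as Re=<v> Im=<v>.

Need the full column D^2_{m',0} for m'=−2..2 at α=3.4639, β=2.7889, γ=4.7320.
cos(β/2)=0.175434, sin(β/2)=0.984491
d^2_{-2,0}: single k=2 term ⇒ +0.073068;  D = +0.058405+0.043906i
d^2_{-1,0}: k∈[1..2] ⇒ +0.013020 -0.410038 = -0.397018;  D = +0.376574+0.125758i
d^2_{0,0}: k∈[0..2] ⇒ +0.000947 -0.119319 +0.939393 = +0.821021;  D = +0.821021+0.000000i
d^2_{1,0}: k∈[0..1] ⇒ -0.013020 +0.410038 = +0.397018;  D = -0.376574+0.125758i
d^2_{2,0}: single k=0 term ⇒ +0.073068;  D = +0.058405-0.043906i
Y_2^{m'}(θ=1.3179,φ=0.1694) and Σ D·Y over m':
  (+0.0584+0.0439i)·(+0.3415-0.1203i)  (+0.3766+0.1258i)·(+0.1845-0.0316i)  (+0.8210+0.0000i)·(-0.2562+0.0000i)  (-0.3766+0.1258i)·(-0.1845-0.0316i)  (+0.0584-0.0439i)·(+0.3415+0.1203i)
Y_2^0(R⁻¹ n̂) = -0.012981+0.000000i

Re=-0.0130 Im=0.0000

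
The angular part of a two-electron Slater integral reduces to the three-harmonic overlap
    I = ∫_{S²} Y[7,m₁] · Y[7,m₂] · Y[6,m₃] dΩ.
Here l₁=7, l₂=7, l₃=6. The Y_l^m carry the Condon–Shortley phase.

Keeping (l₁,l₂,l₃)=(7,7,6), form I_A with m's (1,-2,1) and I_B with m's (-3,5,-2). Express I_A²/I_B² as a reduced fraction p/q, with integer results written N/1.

l's match ⇒ only the (l;m) 3-j factors differ between A and B.
A: triangle coeff Δ(7,7,6) = 1/2444321880; Σ_t [0,5]: t=0:+1/3483648000 t=1:−1/29030400 t=2:+1/2488320 t=3:−1/1244160 t=4:+1/3317760 t=5:−1/62208000 = -1/6635520; (3j)²=2625/369512 [(7 7 6; 1 -2 1)], sign=+1
B: triangle coeff Δ(7,7,6) = 1/2444321880; Σ_t [6,8]: t=6:+1/49766400 t=7:−1/21772800 t=8:+1/92897280 = -1/66355200; (3j)²=63/8398 [(7 7 6; -3 5 -2)], sign=-1
I_A²/I_B² = (2625/369512)/(63/8398) = 125/132

125/132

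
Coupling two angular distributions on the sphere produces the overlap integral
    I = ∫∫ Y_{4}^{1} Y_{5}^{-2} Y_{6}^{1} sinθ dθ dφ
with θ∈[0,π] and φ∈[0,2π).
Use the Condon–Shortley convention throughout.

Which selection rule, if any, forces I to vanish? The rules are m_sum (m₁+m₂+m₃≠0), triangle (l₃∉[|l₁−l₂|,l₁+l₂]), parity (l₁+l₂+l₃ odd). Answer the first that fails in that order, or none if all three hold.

azimuthal sum: 1 − 2 + 1 = 0  ✓
1 ≤ 6 ≤ 9 (triangle on l)  ✓
L = 4 + 5 + 6 = 15 (odd)  ✗

parity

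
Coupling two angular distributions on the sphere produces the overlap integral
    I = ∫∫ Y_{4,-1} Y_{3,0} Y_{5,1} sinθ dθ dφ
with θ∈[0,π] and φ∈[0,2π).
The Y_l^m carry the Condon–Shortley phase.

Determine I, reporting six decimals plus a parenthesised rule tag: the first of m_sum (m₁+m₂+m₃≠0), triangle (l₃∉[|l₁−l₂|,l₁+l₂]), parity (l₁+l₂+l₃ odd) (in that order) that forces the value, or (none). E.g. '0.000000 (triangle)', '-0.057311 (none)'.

Checks pass: Σm=0; 12 even; l₃=5∈[1,7].
(2·4+1)(2·3+1)(2·5+1) = 693
Δ: 2! 6! 4! / 13! → 1/180180
sum: t=0:+1/576 t=1:−1/144 t=2:+1/576 = -1/288
3j²(4 3 5; 0 0 0) = Δ·Π!·Σ² = 20/1001  (sign +1)
sum: t=0:+1/1440 t=1:−1/192 t=2:+1/432 = -19/8640
3j²(4 3 5; -1 0 1) = Δ·Π!·Σ² = 361/30030  (sign -1)
combine: 4πI² = 693·20/1001·361/30030 = 2166/13013
take √, sign -1: I = -0.11508947
No selection rule forces the value: the integral is nonzero (none).

-0.115089 (none)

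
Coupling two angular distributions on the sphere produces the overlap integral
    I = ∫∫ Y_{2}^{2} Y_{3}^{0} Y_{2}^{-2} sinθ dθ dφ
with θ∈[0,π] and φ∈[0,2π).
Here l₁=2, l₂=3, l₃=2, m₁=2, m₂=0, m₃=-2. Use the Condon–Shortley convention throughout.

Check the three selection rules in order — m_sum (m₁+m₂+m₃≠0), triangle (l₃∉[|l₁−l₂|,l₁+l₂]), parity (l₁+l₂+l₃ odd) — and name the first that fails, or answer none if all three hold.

azimuthal sum: 2 + 0 − 2 = 0  ✓
1 ≤ 2 ≤ 5 (triangle on l)  ✓
L = 2 + 3 + 2 = 7 (odd)  ✗

parity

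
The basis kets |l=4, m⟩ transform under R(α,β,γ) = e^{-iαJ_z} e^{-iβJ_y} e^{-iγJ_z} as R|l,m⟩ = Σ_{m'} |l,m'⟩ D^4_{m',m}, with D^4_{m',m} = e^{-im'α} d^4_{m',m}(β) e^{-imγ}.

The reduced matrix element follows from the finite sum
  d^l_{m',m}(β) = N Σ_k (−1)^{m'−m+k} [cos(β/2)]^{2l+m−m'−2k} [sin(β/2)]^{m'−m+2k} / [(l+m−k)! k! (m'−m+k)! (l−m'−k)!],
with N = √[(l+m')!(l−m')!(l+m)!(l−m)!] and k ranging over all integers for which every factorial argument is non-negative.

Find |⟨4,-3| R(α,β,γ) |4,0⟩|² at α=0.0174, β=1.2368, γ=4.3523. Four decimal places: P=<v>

Split into d^4_{-3,0}(β=1.2368) × two z-phases.
Half-angle: c=0.814807, s=0.579732. N=√(1·5040·24·24)=1703.830978
Admissible k: 3..4 (factorial args all ≥0)
  k=3: (−1)^0·1703.8310/(144)·0.8148^5·0.5797^3 = +0.827981
  k=4: (−1)^1·1703.8310/(144)·0.8148^3·0.5797^5 = -0.419146
d^4_{-3,0}(1.2368) = +0.827981 -0.419146 = +0.408835
|D^4_{-3,0}|² = |d^4_{-3,0}(β)|² = (+0.408835)² = 0.167146 (the z-rotation phases have unit modulus)

P=0.1671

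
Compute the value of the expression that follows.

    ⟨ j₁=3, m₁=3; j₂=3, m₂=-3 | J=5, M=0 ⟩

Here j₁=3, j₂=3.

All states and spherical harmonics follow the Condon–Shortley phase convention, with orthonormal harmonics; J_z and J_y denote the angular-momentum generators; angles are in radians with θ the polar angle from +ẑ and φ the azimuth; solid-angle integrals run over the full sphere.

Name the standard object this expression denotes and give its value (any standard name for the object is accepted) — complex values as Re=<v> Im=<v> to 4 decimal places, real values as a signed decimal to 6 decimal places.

This is a Clebsch–Gordan (vector-coupling) coefficient.
√[11·1!5!5!/12! · 6!0!0!6!5!5!] = √(17280000/7)
  +(−1)^0/∏(0,1,0,0,5,5)! = 1/14400  (running 1/14400)
⟨..|..⟩ = √(17280000/7)·(1/14400) = +0.109109

Clebsch–Gordan coefficient, +√(1/84) ≈ +0.109109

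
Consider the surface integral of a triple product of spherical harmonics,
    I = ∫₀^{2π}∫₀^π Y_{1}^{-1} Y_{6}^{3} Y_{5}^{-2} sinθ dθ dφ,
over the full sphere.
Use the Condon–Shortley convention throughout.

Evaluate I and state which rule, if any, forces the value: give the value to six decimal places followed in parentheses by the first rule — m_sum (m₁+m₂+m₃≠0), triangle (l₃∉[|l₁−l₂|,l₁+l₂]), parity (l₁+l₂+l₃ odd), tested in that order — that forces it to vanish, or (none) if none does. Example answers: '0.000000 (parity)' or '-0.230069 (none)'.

Checks pass: Σm=0; 12 even; l₃=5∈[5,7].
(2·1+1)(2·6+1)(2·5+1) = 429
Δ: 2! 0! 10! / 13! → 1/858
sum: t=1:−1/14400 = -1/14400
3j²(1 6 5; 0 0 0) = Δ·Π!·Σ² = 6/143  (sign +1)
sum: t=2:+1/60480 = 1/60480
3j²(1 6 5; -1 3 -2) = Δ·Π!·Σ² = 6/143  (sign -1)
combine: 4πI² = 429·6/143·6/143 = 108/143
take √, sign -1: I = -0.24515397
No selection rule forces the value: the integral is nonzero (none).

-0.245154 (none)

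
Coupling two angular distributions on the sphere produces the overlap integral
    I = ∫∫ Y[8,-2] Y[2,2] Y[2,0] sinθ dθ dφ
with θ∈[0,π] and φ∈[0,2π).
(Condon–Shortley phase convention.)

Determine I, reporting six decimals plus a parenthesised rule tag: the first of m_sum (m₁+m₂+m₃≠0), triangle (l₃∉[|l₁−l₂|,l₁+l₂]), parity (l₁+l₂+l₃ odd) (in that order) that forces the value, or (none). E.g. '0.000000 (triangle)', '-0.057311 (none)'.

l₃=2 ∉ [6,10] — triangle fails ⇒ I = 0

0.000000 (triangle)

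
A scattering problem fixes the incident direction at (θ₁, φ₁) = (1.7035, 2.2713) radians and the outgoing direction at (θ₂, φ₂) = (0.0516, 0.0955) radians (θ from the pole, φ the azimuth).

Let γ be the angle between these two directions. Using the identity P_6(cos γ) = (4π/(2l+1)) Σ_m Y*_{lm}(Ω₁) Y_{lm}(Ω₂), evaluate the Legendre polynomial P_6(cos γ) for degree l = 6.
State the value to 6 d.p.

-0.154983

Addition theorem: P_6(cos γ) = (4π/13) Σ_m Y*_{lm}(Ω₁) Y_{lm}(Ω₂), m = −6…6:
  m=-6: (0.223407, 0.399992) × (0.000000, -0.000000) = (0.000000, 0.000000)  (running Σ = (0.000000, 0.000000))
  m=-5: (-0.074816, 0.198208) × (0.000001, -0.000000) = (0.000000, 0.000000)  (running Σ = (0.000000, 0.000000))
  m=-4: (0.262195, -0.092624) × (0.000023, -0.000009) = (0.000005, -0.000005)  (running Σ = (0.000005, -0.000004))
  m=-3: (0.203227, 0.119270) × (0.000682, -0.000201) = (0.000163, 0.000041)  (running Σ = (0.000168, 0.000036))
  m=-2: (-0.037578, -0.219193) × (0.013502, -0.002611) = (-0.001080, -0.002861)  (running Σ = (-0.000912, -0.002825))
  m=-1: (0.156203, -0.185261) × (0.166970, -0.015994) = (0.023118, -0.033431)  (running Σ = (0.022206, -0.036257))
  m=0: (-0.207049, -0.000000) × (0.988867, 0.000000) = (-0.204744, -0.000000)  (running Σ = (-0.182537, -0.036257))
  m=1: (-0.156203, -0.185261) × (-0.166970, -0.015994) = (0.023118, 0.033431)  (running Σ = (-0.159419, -0.002825))
  m=2: (-0.037578, 0.219193) × (0.013502, 0.002611) = (-0.001080, 0.002861)  (running Σ = (-0.160499, 0.000036))
  m=3: (-0.203227, 0.119270) × (-0.000682, -0.000201) = (0.000163, -0.000041)  (running Σ = (-0.160336, -0.000004))
  m=4: (0.262195, 0.092624) × (0.000023, 0.000009) = (0.000005, 0.000005)  (running Σ = (-0.160331, 0.000000))
  m=5: (0.074816, 0.198208) × (-0.000001, -0.000000) = (0.000000, -0.000000)  (running Σ = (-0.160331, 0.000000))
  m=6: (0.223407, -0.399992) × (0.000000, 0.000000) = (0.000000, -0.000000)  (running Σ = (-0.160331, -0.000000))
Total Σ_m = (-0.160331, -0.000000). Multiply by 0.966644: (-0.154983, -0.000000). P_6(cos γ) = -0.154983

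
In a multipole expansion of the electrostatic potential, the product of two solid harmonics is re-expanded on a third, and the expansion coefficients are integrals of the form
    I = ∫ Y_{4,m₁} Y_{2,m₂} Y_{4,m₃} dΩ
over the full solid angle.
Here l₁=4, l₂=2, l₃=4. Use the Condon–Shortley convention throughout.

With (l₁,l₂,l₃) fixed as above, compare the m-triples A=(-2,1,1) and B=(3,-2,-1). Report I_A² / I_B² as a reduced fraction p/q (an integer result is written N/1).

l's match ⇒ only the (l;m) 3-j factors differ between A and B.
A: triangle coeff Δ(4,2,4) = 1/13860; Σ_t [1,2]: t=1:−1/240 t=2:+1/96 = 1/160; (3j)²=27/1540 [(4 2 4; -2 1 1)], sign=-1
B: triangle coeff Δ(4,2,4) = 1/13860; Σ_t [0,0]: t=0:+1/480 = 1/480; (3j)²=3/110 [(4 2 4; 3 -2 -1)], sign=-1
I_A²/I_B² = (27/1540)/(3/110) = 9/14

9/14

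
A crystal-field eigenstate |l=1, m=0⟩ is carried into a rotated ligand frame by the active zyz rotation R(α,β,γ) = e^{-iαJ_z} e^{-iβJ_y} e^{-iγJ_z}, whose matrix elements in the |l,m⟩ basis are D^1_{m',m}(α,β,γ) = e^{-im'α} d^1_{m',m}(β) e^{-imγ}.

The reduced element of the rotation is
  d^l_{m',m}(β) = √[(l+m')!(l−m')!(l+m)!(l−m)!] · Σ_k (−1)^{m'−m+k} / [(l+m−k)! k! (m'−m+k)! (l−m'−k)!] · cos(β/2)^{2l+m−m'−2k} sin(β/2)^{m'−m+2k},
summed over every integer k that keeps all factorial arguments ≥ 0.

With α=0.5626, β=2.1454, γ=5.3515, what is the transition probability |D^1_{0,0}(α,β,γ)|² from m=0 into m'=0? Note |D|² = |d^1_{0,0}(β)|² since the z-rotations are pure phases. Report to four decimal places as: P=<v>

P=0.2954

Split into d^1_{0,0}(β=2.1454) × two z-phases.
With c≡cos(β/2)=0.477754 and s≡sin(β/2)=0.878494, N=[1·1·1·1]^{1/2}=1.000000
k: max(0,(0)−(0))=0 … min(1+(0),1−(0))=1
  k=0: (−1)^0·1.0000/(1)·0.4778^2·0.8785^0 = +0.228249
  k=1: (−1)^1·1.0000/(1)·0.4778^0·0.8785^2 = -0.771751
d^1_{0,0}(2.1454) = +0.228249 -0.771751 = -0.543502
|D^1_{0,0}|² = |d^1_{0,0}(β)|² = (-0.543502)² = 0.295395 (the z-rotation phases have unit modulus)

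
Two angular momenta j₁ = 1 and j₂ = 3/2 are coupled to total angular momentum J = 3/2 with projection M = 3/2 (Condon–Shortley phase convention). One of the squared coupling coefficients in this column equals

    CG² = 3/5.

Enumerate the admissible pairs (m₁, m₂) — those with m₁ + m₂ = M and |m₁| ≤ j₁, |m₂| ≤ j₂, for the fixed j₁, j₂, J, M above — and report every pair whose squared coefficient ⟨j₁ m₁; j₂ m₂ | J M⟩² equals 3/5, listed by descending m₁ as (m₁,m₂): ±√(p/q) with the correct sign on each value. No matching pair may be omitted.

(0,3/2): −√(3/5)

Admissible pairs with m₁+m₂ = M = 3/2: (0,3/2), (1,1/2)
  (m₁,m₂)=(1,1/2): CG² = 2/5, CG = +√(2/5)
  (m₁,m₂)=(0,3/2): CG² = 3/5, CG = −√(3/5)   ← matches the target
Pairs with CG² = 3/5: (0,3/2): −√(3/5)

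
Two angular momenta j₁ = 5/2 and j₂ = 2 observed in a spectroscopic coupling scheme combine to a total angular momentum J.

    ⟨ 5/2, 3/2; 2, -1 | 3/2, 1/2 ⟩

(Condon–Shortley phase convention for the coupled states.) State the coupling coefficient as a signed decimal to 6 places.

−√(2/105) ≈ -0.138013

√[4·3!2!1!/7! · 4!1!1!3!2!1!] = √(96/35)
  +(−1)^0/∏(0,3,1,1,1,0)! = 1/6  (running 1/6)
  +(−1)^1/∏(1,2,0,0,2,1)! = -1/4  (running -1/12)
⟨..|..⟩ = √(96/35)·(-1/12) = -0.138013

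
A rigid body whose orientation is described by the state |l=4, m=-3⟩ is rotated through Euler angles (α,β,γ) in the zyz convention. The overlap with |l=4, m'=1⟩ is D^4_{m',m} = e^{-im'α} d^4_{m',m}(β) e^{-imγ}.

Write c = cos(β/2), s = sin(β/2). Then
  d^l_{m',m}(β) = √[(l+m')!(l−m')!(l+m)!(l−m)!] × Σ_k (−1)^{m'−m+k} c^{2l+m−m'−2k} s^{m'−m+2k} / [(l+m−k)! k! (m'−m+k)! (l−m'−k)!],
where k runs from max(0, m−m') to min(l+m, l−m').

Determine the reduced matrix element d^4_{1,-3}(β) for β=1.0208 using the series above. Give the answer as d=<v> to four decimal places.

d^4_{1,-3}(β=1.0208) via the finite sum:
With c≡cos(β/2)=0.872549 and s≡sin(β/2)=0.488526, N=[120·6·1·5040]^{1/2}=1904.940944
k: max(0,(-3)−(1))=0 … min(4+(-3),4−(1))=1
  k=0: (−1)^4·1904.9409/(144)·0.8725^4·0.4885^4 = +0.436748
  k=1: (−1)^5·1904.9409/(240)·0.8725^2·0.4885^6 = -0.082144
d^4_{1,-3}(1.0208) = +0.436748 -0.082144 = +0.354603

d=0.3546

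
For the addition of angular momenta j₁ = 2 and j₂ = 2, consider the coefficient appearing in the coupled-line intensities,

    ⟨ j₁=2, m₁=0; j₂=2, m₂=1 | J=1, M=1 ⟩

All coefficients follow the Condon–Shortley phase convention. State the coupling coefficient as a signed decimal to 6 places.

+0.547723

triangle: 3!·1!·1!/6! = 6/720
(j±m)!: 2!·2!·3!·1!·2!·0! = 48
prefactor² = (2J+1)·Δ·N² = 6/5
  k=2: +1/(2!·1!·0!·1!·1!·0!) = 1/2
Σ = 1/2  ⇒  CG² = 6/5·(1/2)² = 3/10
CG = +√(3/10) = +0.547723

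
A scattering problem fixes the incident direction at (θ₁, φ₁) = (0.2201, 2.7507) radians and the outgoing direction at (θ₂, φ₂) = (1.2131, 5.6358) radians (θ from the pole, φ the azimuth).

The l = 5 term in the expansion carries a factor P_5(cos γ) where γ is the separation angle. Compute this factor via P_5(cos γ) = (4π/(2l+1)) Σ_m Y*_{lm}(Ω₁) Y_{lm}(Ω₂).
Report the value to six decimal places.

Summing Y*_{l m}(θ₁,φ₁)·Y_{l m}(θ₂,φ₂) over m ∈ [−5, 5]; prefactor 4π/(2·5+1) = 1.142397:
  m=-5: (+0.000086+0.000214i) × (-0.333182-0.031860i) = -0.000022-0.000074i  (running Σ = -0.000022-0.000074i)
  m=-4: (+0.000024-0.003254i) × (-0.336843+0.207472i) = +0.000667+0.001101i  (running Σ = +0.000645+0.001027i)
  m=-3: (-0.010567+0.025126i) × (-0.010652+0.027353i) = -0.000575-0.000557i  (running Σ = +0.000071+0.000471i)
  m=-2: (+0.103892-0.103144i) × (-0.089710-0.316711i) = -0.041987-0.023651i  (running Σ = -0.041916-0.023180i)
  m=-1: (-0.434009+0.178855i) × (-0.095865-0.072482i) = +0.054570+0.014312i  (running Σ = +0.012654-0.008868i)
  m=0: (+0.624720-0.000000i) × (+0.301607+0.000000i) = +0.188420+0.000000i  (running Σ = +0.201074-0.008868i)
  m=1: (+0.434009+0.178855i) × (+0.095865-0.072482i) = +0.054570-0.014312i  (running Σ = +0.255644-0.023180i)
  m=2: (+0.103892+0.103144i) × (-0.089710+0.316711i) = -0.041987+0.023651i  (running Σ = +0.213657+0.000471i)
  m=3: (+0.010567+0.025126i) × (+0.010652+0.027353i) = -0.000575+0.000557i  (running Σ = +0.213082+0.001027i)
  m=4: (+0.000024+0.003254i) × (-0.336843-0.207472i) = +0.000667-0.001101i  (running Σ = +0.213750-0.000074i)
  m=5: (-0.000086+0.000214i) × (+0.333182-0.031860i) = -0.000022+0.000074i  (running Σ = +0.213728-0.000000i)
Accumulated sum +0.213728-0.000000i; after 4π/(2l+1) scaling, +0.244162-0.000000i ⇒ P_5 = 0.244162

0.244162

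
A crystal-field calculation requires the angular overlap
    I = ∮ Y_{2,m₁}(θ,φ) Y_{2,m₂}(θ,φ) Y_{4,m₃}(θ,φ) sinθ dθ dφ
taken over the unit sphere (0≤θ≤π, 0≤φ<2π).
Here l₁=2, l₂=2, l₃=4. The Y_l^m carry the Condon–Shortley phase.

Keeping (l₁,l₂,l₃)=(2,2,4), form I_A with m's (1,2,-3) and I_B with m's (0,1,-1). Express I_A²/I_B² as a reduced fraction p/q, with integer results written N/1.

Same 2,2,4: normalisation and zero-m 3j drop out of the ratio.
A: Δ: 0! 4! 4! / 9! → 1/630; sum: t=0:+1/144 = 1/144; 3j²(2 2 4; 1 2 -3) = Δ·Π!·Σ² = 1/18  (sign -1)
B: Δ: 0! 4! 4! / 9! → 1/630; sum: t=0:+1/24 = 1/24; 3j²(2 2 4; 0 1 -1) = Δ·Π!·Σ² = 1/21  (sign -1)
I_A²/I_B² = (1/18)/(1/21) = 7/6

7/6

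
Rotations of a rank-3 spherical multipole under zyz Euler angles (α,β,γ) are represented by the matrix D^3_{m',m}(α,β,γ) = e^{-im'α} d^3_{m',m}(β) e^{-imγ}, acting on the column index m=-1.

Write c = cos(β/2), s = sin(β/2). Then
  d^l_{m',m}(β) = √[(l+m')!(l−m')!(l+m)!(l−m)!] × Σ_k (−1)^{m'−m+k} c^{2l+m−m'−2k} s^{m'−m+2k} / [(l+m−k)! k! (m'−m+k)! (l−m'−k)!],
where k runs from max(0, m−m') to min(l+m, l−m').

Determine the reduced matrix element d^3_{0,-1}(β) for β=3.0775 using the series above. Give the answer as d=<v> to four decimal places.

d^3_{0,-1}(β=3.0775) via the finite sum:
Half-angle: c=0.032041, s=0.999487. N=√(6·6·2·24)=41.569219
Admissible k: 0..2 (factorial args all ≥0)
  k=0: (−1)^1·41.5692/(12)·0.0320^5·0.9995^1 = -0.000000
  k=1: (−1)^2·41.5692/(4)·0.0320^3·0.9995^3 = +0.000341
  k=2: (−1)^3·41.5692/(12)·0.0320^1·0.9995^5 = -0.110708
d^3_{0,-1}(3.0775) = -0.000000 +0.000341 -0.110708 = -0.110367

d=-0.1104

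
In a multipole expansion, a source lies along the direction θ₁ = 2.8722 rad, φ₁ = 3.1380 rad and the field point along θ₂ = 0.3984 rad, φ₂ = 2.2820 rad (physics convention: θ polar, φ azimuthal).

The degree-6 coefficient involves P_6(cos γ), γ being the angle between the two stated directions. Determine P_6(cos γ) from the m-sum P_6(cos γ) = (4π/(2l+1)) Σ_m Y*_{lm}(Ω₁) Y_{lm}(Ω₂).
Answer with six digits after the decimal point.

-0.412325

Addition theorem: P_6(cos γ) = (4π/13) Σ_m Y*_{lm}(Ω₁) Y_{lm}(Ω₂), m = −6…6:
  m=-6: (+0.000172-0.000004i) × (+0.000709-0.001486i) = +0.000000-0.000000i  (running Σ = +0.000000-0.000000i)
  m=-5: (+0.002154-0.000039i) × (+0.005457+0.012406i) = +0.000012+0.000027i  (running Σ = +0.000012+0.000026i)
  m=-4: (+0.016505-0.000237i) × (-0.064486-0.019720i) = -0.001069-0.000310i  (running Σ = -0.001057-0.000284i)
  m=-3: (+0.085469-0.000921i) × (+0.188093-0.118664i) = +0.015967-0.010315i  (running Σ = +0.014910-0.010599i)
  m=-2: (+0.294496-0.002116i) × (-0.069016+0.461683i) = -0.019348+0.136110i  (running Σ = -0.004438+0.125511i)
  m=-1: (+0.593511-0.002132i) × (-0.320138-0.371552i) = -0.190798-0.219838i  (running Σ = -0.195236-0.094327i)
  m=0: (+0.375975-0.000000i) × (-0.095970+0.000000i) = -0.036082+0.000000i  (running Σ = -0.231318-0.094327i)
  m=1: (-0.593511-0.002132i) × (+0.320138-0.371552i) = -0.190798+0.219838i  (running Σ = -0.422116+0.125511i)
  m=2: (+0.294496+0.002116i) × (-0.069016-0.461683i) = -0.019348-0.136110i  (running Σ = -0.441464-0.010599i)
  m=3: (-0.085469-0.000921i) × (-0.188093-0.118664i) = +0.015967+0.010315i  (running Σ = -0.425497-0.000284i)
  m=4: (+0.016505+0.000237i) × (-0.064486+0.019720i) = -0.001069+0.000310i  (running Σ = -0.426566+0.000026i)
  m=5: (-0.002154-0.000039i) × (-0.005457+0.012406i) = +0.000012-0.000027i  (running Σ = -0.426554-0.000000i)
  m=6: (+0.000172+0.000004i) × (+0.000709+0.001486i) = +0.000000+0.000000i  (running Σ = -0.426554-0.000000i)
Σ over m = -0.426554-0.000000i; ×(4π/13) → -0.412325-0.000000i. Real part: -0.412325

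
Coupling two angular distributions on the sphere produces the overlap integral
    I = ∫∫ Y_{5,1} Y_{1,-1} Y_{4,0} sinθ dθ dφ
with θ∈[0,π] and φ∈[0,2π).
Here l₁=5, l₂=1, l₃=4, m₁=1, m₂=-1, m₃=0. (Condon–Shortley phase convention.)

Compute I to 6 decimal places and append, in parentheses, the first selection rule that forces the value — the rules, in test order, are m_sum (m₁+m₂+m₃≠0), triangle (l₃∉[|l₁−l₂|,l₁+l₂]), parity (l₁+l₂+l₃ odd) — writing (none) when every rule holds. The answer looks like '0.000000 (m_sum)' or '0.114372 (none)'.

-0.190188 (none)

Checks pass: Σm=0; 10 even; l₃=4∈[4,6].
(2·5+1)(2·1+1)(2·4+1) = 297
Δ: 2! 8! 0! / 11! → 1/495
sum: t=1:−1/576 = -1/576
3j²(5 1 4; 0 0 0) = Δ·Π!·Σ² = 5/99  (sign -1)
sum: t=0:+1/1152 = 1/1152
3j²(5 1 4; 1 -1 0) = Δ·Π!·Σ² = 1/33  (sign +1)
combine: 4πI² = 297·5/99·1/33 = 5/11
take √, sign -1: I = -0.19018827
No selection rule forces the value: the integral is nonzero (none).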